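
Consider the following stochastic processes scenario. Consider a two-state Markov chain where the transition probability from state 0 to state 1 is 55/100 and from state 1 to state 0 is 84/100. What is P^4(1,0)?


Computing P^4 by matrix multiplication.
P = [[0.4500, 0.5500], [0.8400, 0.1600]]
After raising P to the power 4:
P^4(1,0) = 0.5903

0.5903


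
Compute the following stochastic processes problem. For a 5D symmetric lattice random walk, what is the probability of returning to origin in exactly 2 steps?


P(return in 2 steps) = P(reverse first step) = 1/(2d)
= 1/10
= 0.1000

0.1000


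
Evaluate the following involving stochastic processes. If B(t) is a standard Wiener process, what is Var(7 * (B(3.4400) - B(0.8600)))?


Var(alpha*(B(t)-B(s))) = alpha^2 * (t-s)
= 7^2 * (3.4400 - 0.8600)
= 49 * 2.5800
= 126.4200

126.4200


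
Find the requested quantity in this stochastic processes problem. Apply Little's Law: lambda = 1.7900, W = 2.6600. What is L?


Little's Law: L = lambda * W
= 1.7900 * 2.6600
= 4.7614

4.7614


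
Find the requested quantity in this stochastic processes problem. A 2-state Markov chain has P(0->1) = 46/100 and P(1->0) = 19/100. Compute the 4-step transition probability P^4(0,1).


Computing P^4 by matrix multiplication.
P = [[0.5400, 0.4600], [0.1900, 0.8100]]
After raising P to the power 4:
P^4(0,1) = 0.6971

0.6971


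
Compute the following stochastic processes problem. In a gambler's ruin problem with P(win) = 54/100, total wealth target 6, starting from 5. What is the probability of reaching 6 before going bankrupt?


Gambler's ruin formula:
r = q/p = 0.4600/0.5400 = 0.8519
P(win) = (1 - r^i)/(1 - r^N)
= (1 - 0.8519^5)/(1 - 0.8519^6)
= 0.8925

0.8925


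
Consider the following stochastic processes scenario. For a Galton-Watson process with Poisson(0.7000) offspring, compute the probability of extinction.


Since mu = 0.7000 <= 1, extinction probability = 1.

1.0000


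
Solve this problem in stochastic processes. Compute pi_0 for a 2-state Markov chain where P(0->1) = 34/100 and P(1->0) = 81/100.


Stationary distribution: pi_0 = p10/(p01+p10), pi_1 = p01/(p01+p10)
p01 = 0.3400, p10 = 0.8100
pi_0 = 0.7043

0.7043


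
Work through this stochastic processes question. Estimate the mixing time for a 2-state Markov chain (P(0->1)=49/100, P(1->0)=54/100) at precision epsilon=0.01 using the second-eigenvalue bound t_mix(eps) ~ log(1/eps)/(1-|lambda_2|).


lambda_2 = |1 - p01 - p10| = |1 - 0.4900 - 0.5400| = 0.0300
t_mix ~ log(1/eps)/(1 - |lambda_2|)
= log(100)/(1 - 0.0300) = 4.6052/0.9700
= 4.7476

4.7476


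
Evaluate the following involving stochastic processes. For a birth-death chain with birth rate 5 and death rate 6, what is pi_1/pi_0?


For birth-death process, pi_n/pi_0 = (lambda/mu)^n
= (5/6)^1
= 0.8333

0.8333


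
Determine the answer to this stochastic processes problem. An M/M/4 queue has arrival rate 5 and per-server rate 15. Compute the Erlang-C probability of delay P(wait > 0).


a = lambda/mu = 0.3333
rho = a/c = 0.0833
Erlang-C formula applied:
C(c,a) = 4.0209e-04

4.0209e-04


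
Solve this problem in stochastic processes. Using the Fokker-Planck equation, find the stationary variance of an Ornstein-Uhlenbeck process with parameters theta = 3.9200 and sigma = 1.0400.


Stationary variance = sigma^2 / (2*theta)
= 1.0400^2 / (2*3.9200)
= 1.0816 / 7.8400
= 0.1380

0.1380


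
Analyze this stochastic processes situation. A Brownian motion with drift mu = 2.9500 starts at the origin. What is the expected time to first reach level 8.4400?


Expected first passage time = a/mu
= 8.4400/2.9500
= 2.8610

2.8610


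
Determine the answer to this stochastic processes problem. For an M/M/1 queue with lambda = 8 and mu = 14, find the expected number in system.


rho = 8/14 = 0.5714
L = rho/(1-rho)
= 0.5714/0.4286
= 1.3333

1.3333


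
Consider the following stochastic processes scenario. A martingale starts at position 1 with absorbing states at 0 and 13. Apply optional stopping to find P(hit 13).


By optional stopping theorem: E(M at tau) = M(0) = 1
P(hit 13)*13 + P(hit 0)*0 = 1
P(hit 13) = (1 - 0)/(13 - 0) = 1/13 = 0.0769

0.0769


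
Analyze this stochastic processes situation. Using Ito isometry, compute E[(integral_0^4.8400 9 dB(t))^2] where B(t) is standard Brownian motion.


By Ito isometry: E[(int f dB)^2] = int f^2 dt
= 9^2 * 4.8400
= 81 * 4.8400 = 392.0400

392.0400


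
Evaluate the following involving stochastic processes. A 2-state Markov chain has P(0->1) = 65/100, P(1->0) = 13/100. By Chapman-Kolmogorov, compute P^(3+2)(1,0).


P^5 = P^3 * P^2
Computing via matrix multiplication of the transition matrix.
Entry (1,0) of P^5 = 0.1666

0.1666


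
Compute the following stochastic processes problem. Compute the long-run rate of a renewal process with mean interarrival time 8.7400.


Long-run renewal rate = 1/E(X)
= 1/8.7400
= 0.1144

0.1144


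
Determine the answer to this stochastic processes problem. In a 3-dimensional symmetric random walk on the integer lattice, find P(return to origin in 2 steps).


P(return in 2 steps) = P(reverse first step) = 1/(2d)
= 1/6
= 0.1667

0.1667


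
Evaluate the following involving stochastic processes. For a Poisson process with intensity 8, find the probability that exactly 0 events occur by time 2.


P(N(t)=k) = (lambda*t)^k * exp(-lambda*t) / k!
lambda*t = 16
= 16^0 * exp(-16) / 0!
= 1 * 1.1254e-07 / 1
= 1.1254e-07

1.1254e-07


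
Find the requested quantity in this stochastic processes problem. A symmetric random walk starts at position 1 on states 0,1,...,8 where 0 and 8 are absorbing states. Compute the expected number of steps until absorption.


For symmetric RW on 0,...,N with absorbing barriers, E(i) = i*(N-i)
E(1) = 1 * 7 = 7

7


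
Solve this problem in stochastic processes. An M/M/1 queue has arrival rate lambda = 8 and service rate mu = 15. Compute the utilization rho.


rho = lambda/mu
= 8/15
= 0.5333

0.5333


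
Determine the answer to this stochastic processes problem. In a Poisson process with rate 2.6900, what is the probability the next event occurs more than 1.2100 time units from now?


P(X > t) = exp(-lambda * t)
= exp(-2.6900 * 1.2100)
= exp(-3.2549) = 0.0386

0.0386


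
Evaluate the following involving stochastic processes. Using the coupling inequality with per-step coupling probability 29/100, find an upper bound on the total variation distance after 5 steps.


TV distance bound <= (1-delta)^n
= (1 - 0.2900)^5
= 0.7100^5
= 0.1804

0.1804


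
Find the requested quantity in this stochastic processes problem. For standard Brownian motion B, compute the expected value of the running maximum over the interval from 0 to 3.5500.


E(max B(s)) = sqrt(2t/pi)
= sqrt(2*3.5500/pi)
= sqrt(2.2600)
= 1.5033

1.5033


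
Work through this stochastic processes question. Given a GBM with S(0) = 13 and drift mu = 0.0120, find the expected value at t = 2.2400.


E[S(t)] = S(0) * exp(mu * t)
= 13 * exp(0.0120 * 2.2400)
= 13 * 1.0272
= 13.3542

13.3542


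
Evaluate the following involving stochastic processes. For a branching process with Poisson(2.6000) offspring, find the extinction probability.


Since mu = 2.6000 > 1, extinction prob q < 1.
Solve s = exp(mu*(s-1)) iteratively.
q = 0.0951

0.0951


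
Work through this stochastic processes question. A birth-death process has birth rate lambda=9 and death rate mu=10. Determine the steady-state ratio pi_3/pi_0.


For birth-death process, pi_n/pi_0 = (lambda/mu)^n
= (9/10)^3
= 0.7290

0.7290


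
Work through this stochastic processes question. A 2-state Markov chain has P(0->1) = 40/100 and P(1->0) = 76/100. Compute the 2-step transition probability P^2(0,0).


Computing P^2 by matrix multiplication.
P = [[0.6000, 0.4000], [0.7600, 0.2400]]
After raising P to the power 2:
P^2(0,0) = 0.6640

0.6640


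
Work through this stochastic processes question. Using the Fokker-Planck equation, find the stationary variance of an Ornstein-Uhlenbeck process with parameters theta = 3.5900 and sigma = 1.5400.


Stationary variance = sigma^2 / (2*theta)
= 1.5400^2 / (2*3.5900)
= 2.3716 / 7.1800
= 0.3303

0.3303


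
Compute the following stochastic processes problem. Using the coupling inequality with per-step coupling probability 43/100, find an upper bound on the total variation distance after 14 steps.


TV distance bound <= (1-delta)^n
= (1 - 0.4300)^14
= 0.5700^14
= 3.8216e-04

3.8216e-04


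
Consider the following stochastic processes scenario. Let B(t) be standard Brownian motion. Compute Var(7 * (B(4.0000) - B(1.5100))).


Var(alpha*(B(t)-B(s))) = alpha^2 * (t-s)
= 7^2 * (4.0000 - 1.5100)
= 49 * 2.4900
= 122.0100

122.0100


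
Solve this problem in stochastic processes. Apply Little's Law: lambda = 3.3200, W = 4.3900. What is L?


Little's Law: L = lambda * W
= 3.3200 * 4.3900
= 14.5748

14.5748


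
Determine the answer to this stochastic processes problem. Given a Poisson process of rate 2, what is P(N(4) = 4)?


P(N(t)=k) = (lambda*t)^k * exp(-lambda*t) / k!
lambda*t = 8
= 8^4 * exp(-8) / 4!
= 4096 * 3.3546e-04 / 24
= 0.0573

0.0573


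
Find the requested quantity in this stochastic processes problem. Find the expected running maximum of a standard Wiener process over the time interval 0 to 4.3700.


E(max B(s)) = sqrt(2t/pi)
= sqrt(2*4.3700/pi)
= sqrt(2.7820)
= 1.6679

1.6679


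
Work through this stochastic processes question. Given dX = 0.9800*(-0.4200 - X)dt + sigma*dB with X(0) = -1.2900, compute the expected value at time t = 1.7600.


E[X(t)] = mu + (X(0) - mu)*exp(-theta*t)
= -0.4200 + (-1.2900 - -0.4200)*exp(-0.9800*1.7600)
= -0.4200 + -0.8700 * 0.1782
= -0.5750

-0.5750


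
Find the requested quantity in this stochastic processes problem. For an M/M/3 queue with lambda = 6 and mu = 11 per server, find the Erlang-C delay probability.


a = lambda/mu = 0.5455
rho = a/c = 0.1818
Erlang-C formula applied:
C(c,a) = 0.0191

0.0191


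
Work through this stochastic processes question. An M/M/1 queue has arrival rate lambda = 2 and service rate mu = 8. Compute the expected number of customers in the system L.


rho = 2/8 = 0.2500
L = rho/(1-rho)
= 0.2500/0.7500
= 0.3333

0.3333


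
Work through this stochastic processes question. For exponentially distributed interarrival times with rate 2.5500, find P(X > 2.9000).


P(X > t) = exp(-lambda * t)
= exp(-2.5500 * 2.9000)
= exp(-7.3950) = 6.1432e-04

6.1432e-04


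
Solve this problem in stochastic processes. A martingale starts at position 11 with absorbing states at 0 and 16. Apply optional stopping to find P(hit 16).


By optional stopping theorem: E(M at tau) = M(0) = 11
P(hit 16)*16 + P(hit 0)*0 = 11
P(hit 16) = (11 - 0)/(16 - 0) = 11/16 = 0.6875

0.6875


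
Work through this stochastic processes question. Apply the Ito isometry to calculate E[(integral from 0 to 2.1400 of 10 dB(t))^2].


By Ito isometry: E[(int f dB)^2] = int f^2 dt
= 10^2 * 2.1400
= 100 * 2.1400 = 214.0000

214.0000


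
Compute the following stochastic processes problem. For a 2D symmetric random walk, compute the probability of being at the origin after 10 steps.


P = C(10,5)^2 / 4^10
= 252^2 / 1048576
= 63504 / 1048576
= 0.0606

0.0606


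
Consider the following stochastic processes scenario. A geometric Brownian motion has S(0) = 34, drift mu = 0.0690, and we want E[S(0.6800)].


E[S(t)] = S(0) * exp(mu * t)
= 34 * exp(0.0690 * 0.6800)
= 34 * 1.0480
= 35.6333

35.6333


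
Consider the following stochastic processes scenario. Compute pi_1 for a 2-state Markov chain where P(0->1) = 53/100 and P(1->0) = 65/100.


Stationary distribution: pi_0 = p10/(p01+p10), pi_1 = p01/(p01+p10)
p01 = 0.5300, p10 = 0.6500
pi_1 = 0.4492

0.4492


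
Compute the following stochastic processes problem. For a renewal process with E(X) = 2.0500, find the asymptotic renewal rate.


Long-run renewal rate = 1/E(X)
= 1/2.0500
= 0.4878

0.4878


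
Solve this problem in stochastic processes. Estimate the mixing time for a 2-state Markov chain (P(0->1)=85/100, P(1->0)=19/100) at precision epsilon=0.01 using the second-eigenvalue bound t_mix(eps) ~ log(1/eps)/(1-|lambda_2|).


lambda_2 = |1 - p01 - p10| = |1 - 0.8500 - 0.1900| = 0.0400
t_mix ~ log(1/eps)/(1 - |lambda_2|)
= log(100)/(1 - 0.0400) = 4.6052/0.9600
= 4.7971

4.7971


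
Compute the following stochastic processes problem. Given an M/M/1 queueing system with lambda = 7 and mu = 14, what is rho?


rho = lambda/mu
= 7/14
= 0.5000

0.5000


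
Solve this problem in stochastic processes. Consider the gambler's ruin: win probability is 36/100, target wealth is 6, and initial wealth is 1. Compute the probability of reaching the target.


Gambler's ruin formula:
r = q/p = 0.6400/0.3600 = 1.7778
P(win) = (1 - r^i)/(1 - r^N)
= (1 - 1.7778^1)/(1 - 1.7778^6)
= 0.0254

0.0254


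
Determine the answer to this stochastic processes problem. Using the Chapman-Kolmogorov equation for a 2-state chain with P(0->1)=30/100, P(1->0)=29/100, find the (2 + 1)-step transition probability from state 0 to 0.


P^3 = P^2 * P^1
Computing via matrix multiplication of the transition matrix.
Entry (0,0) of P^3 = 0.5266

0.5266


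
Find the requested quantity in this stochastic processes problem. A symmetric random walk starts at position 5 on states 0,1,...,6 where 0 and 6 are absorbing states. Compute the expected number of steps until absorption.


For symmetric RW on 0,...,N with absorbing barriers, E(i) = i*(N-i)
E(5) = 5 * 1 = 5

5


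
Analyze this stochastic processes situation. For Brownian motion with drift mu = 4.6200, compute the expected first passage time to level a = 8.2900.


Expected first passage time = a/mu
= 8.2900/4.6200
= 1.7944

1.7944


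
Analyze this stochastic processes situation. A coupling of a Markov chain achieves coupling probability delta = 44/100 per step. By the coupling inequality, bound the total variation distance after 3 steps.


TV distance bound <= (1-delta)^n
= (1 - 0.4400)^3
= 0.5600^3
= 0.1756

0.1756


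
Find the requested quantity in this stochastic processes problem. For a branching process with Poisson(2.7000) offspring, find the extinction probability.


Since mu = 2.7000 > 1, extinction prob q < 1.
Solve s = exp(mu*(s-1)) iteratively.
q = 0.0844

0.0844


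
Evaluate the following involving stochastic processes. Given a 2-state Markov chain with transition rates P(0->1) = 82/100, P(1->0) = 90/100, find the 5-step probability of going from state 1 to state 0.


Computing P^5 by matrix multiplication.
P = [[0.1800, 0.8200], [0.9000, 0.1000]]
After raising P to the power 5:
P^5(1,0) = 0.6245

0.6245


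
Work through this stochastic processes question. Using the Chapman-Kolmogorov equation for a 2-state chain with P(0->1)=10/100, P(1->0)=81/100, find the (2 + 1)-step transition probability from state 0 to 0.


P^3 = P^2 * P^1
Computing via matrix multiplication of the transition matrix.
Entry (0,0) of P^3 = 0.8902

0.8902


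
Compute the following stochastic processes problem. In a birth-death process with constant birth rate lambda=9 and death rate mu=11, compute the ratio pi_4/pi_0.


For birth-death process, pi_n/pi_0 = (lambda/mu)^n
= (9/11)^4
= 0.4481

0.4481


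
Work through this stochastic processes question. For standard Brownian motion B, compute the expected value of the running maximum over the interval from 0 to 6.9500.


E(max B(s)) = sqrt(2t/pi)
= sqrt(2*6.9500/pi)
= sqrt(4.4245)
= 2.1035

2.1035


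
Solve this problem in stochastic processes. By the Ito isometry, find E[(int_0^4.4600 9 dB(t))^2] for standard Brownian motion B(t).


By Ito isometry: E[(int f dB)^2] = int f^2 dt
= 9^2 * 4.4600
= 81 * 4.4600 = 361.2600

361.2600


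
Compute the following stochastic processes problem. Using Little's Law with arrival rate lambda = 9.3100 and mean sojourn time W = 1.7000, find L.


Little's Law: L = lambda * W
= 9.3100 * 1.7000
= 15.8270

15.8270


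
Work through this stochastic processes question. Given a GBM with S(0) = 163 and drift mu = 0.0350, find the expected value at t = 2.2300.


E[S(t)] = S(0) * exp(mu * t)
= 163 * exp(0.0350 * 2.2300)
= 163 * 1.0812
= 176.2318

176.2318


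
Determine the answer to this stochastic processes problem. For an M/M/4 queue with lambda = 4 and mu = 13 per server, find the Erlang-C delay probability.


a = lambda/mu = 0.3077
rho = a/c = 0.0769
Erlang-C formula applied:
C(c,a) = 2.9743e-04

2.9743e-04


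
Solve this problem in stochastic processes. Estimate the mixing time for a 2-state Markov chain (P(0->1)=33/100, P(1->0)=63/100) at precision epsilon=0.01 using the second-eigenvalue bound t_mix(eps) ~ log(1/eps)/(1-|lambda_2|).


lambda_2 = |1 - p01 - p10| = |1 - 0.3300 - 0.6300| = 0.0400
t_mix ~ log(1/eps)/(1 - |lambda_2|)
= log(100)/(1 - 0.0400) = 4.6052/0.9600
= 4.7971

4.7971


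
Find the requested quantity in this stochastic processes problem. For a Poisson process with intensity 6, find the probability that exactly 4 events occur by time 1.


P(N(t)=k) = (lambda*t)^k * exp(-lambda*t) / k!
lambda*t = 6
= 6^4 * exp(-6) / 4!
= 1296 * 0.0025 / 24
= 0.1339

0.1339


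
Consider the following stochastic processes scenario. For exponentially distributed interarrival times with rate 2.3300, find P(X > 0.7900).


P(X > t) = exp(-lambda * t)
= exp(-2.3300 * 0.7900)
= exp(-1.8407) = 0.1587

0.1587


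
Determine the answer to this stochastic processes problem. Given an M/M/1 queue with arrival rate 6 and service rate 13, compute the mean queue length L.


rho = 6/13 = 0.4615
L = rho/(1-rho)
= 0.4615/0.5385
= 0.8571

0.8571


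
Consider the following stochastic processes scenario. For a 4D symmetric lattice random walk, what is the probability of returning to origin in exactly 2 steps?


P(return in 2 steps) = P(reverse first step) = 1/(2d)
= 1/8
= 0.1250

0.1250


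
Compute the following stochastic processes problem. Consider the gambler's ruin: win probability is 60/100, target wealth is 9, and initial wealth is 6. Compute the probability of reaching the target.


Gambler's ruin formula:
r = q/p = 0.4000/0.6000 = 0.6667
P(win) = (1 - r^i)/(1 - r^N)
= (1 - 0.6667^6)/(1 - 0.6667^9)
= 0.9366

0.9366


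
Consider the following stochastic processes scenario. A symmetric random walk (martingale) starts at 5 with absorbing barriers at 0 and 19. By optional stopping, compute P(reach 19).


By optional stopping theorem: E(M at tau) = M(0) = 5
P(hit 19)*19 + P(hit 0)*0 = 5
P(hit 19) = (5 - 0)/(19 - 0) = 5/19 = 0.2632

0.2632


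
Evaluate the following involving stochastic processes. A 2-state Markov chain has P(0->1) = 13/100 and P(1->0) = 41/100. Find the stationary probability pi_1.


Stationary distribution: pi_0 = p10/(p01+p10), pi_1 = p01/(p01+p10)
p01 = 0.1300, p10 = 0.4100
pi_1 = 0.2407

0.2407


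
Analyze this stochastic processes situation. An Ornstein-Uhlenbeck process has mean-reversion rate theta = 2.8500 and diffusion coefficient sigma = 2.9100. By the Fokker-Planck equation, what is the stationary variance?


Stationary variance = sigma^2 / (2*theta)
= 2.9100^2 / (2*2.8500)
= 8.4681 / 5.7000
= 1.4856

1.4856


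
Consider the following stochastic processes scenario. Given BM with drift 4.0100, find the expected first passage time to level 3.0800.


Expected first passage time = a/mu
= 3.0800/4.0100
= 0.7681

0.7681


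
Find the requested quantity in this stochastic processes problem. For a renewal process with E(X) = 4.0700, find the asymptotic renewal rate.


Long-run renewal rate = 1/E(X)
= 1/4.0700
= 0.2457

0.2457


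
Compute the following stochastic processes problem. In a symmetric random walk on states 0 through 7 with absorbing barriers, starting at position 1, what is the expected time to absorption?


For symmetric RW on 0,...,N with absorbing barriers, E(i) = i*(N-i)
E(1) = 1 * 6 = 6

6


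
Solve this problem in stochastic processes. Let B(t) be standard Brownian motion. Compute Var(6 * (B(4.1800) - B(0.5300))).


Var(alpha*(B(t)-B(s))) = alpha^2 * (t-s)
= 6^2 * (4.1800 - 0.5300)
= 36 * 3.6500
= 131.4000

131.4000


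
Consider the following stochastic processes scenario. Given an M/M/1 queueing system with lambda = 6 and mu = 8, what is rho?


rho = lambda/mu
= 6/8
= 0.7500

0.7500


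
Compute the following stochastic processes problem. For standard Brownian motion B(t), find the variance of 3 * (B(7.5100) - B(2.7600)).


Var(alpha*(B(t)-B(s))) = alpha^2 * (t-s)
= 3^2 * (7.5100 - 2.7600)
= 9 * 4.7500
= 42.7500

42.7500


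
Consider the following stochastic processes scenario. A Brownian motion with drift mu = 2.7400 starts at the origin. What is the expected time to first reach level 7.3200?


Expected first passage time = a/mu
= 7.3200/2.7400
= 2.6715

2.6715


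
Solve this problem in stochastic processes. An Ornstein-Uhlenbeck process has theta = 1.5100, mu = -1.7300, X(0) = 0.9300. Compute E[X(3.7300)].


E[X(t)] = mu + (X(0) - mu)*exp(-theta*t)
= -1.7300 + (0.9300 - -1.7300)*exp(-1.5100*3.7300)
= -1.7300 + 2.6600 * 0.0036
= -1.7205

-1.7205


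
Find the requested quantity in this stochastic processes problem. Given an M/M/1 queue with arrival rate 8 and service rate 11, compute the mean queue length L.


rho = 8/11 = 0.7273
L = rho/(1-rho)
= 0.7273/0.2727
= 2.6667

2.6667


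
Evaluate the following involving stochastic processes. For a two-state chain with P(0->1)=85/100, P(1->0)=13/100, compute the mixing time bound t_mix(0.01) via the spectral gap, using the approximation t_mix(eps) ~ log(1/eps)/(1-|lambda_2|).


lambda_2 = |1 - p01 - p10| = |1 - 0.8500 - 0.1300| = 0.0200
t_mix ~ log(1/eps)/(1 - |lambda_2|)
= log(100)/(1 - 0.0200) = 4.6052/0.9800
= 4.6992

4.6992


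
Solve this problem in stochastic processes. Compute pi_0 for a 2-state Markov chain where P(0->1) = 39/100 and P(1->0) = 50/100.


Stationary distribution: pi_0 = p10/(p01+p10), pi_1 = p01/(p01+p10)
p01 = 0.3900, p10 = 0.5000
pi_0 = 0.5618

0.5618


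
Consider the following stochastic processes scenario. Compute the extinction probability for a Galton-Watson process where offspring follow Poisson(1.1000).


Since mu = 1.1000 > 1, extinction prob q < 1.
Solve s = exp(mu*(s-1)) iteratively.
q = 0.8239

0.8239


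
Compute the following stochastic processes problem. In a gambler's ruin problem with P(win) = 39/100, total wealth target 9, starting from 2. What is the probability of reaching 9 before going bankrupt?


Gambler's ruin formula:
r = q/p = 0.6100/0.3900 = 1.5641
P(win) = (1 - r^i)/(1 - r^N)
= (1 - 1.5641^2)/(1 - 1.5641^9)
= 0.0263

0.0263


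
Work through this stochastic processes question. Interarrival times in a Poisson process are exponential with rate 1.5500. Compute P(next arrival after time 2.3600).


P(X > t) = exp(-lambda * t)
= exp(-1.5500 * 2.3600)
= exp(-3.6580) = 0.0258

0.0258


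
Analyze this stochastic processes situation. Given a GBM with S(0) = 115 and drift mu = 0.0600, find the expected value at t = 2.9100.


E[S(t)] = S(0) * exp(mu * t)
= 115 * exp(0.0600 * 2.9100)
= 115 * 1.1908
= 136.9385

136.9385


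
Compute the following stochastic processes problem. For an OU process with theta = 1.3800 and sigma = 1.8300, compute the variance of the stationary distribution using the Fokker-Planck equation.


Stationary variance = sigma^2 / (2*theta)
= 1.8300^2 / (2*1.3800)
= 3.3489 / 2.7600
= 1.2134

1.2134


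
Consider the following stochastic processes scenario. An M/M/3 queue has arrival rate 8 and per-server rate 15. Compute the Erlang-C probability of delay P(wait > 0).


a = lambda/mu = 0.5333
rho = a/c = 0.1778
Erlang-C formula applied:
C(c,a) = 0.0180

0.0180


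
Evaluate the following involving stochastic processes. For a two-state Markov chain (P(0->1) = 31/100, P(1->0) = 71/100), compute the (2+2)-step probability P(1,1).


P^4 = P^2 * P^2
Computing via matrix multiplication of the transition matrix.
Entry (1,1) of P^4 = 0.3039

0.3039


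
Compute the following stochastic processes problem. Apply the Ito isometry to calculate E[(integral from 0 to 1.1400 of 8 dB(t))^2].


By Ito isometry: E[(int f dB)^2] = int f^2 dt
= 8^2 * 1.1400
= 64 * 1.1400 = 72.9600

72.9600


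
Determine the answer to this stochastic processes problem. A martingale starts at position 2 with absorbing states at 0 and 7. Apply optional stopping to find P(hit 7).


By optional stopping theorem: E(M at tau) = M(0) = 2
P(hit 7)*7 + P(hit 0)*0 = 2
P(hit 7) = (2 - 0)/(7 - 0) = 2/7 = 0.2857

0.2857


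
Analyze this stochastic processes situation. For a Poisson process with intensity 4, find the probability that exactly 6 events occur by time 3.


P(N(t)=k) = (lambda*t)^k * exp(-lambda*t) / k!
lambda*t = 12
= 12^6 * exp(-12) / 6!
= 2985984 * 6.1442e-06 / 720
= 0.0255

0.0255


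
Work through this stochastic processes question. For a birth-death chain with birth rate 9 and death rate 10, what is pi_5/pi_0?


For birth-death process, pi_n/pi_0 = (lambda/mu)^n
= (9/10)^5
= 0.5905

0.5905


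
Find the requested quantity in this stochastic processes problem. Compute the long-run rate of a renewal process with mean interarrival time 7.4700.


Long-run renewal rate = 1/E(X)
= 1/7.4700
= 0.1339

0.1339


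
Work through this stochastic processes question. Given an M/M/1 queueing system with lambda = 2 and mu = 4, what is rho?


rho = lambda/mu
= 2/4
= 0.5000

0.5000


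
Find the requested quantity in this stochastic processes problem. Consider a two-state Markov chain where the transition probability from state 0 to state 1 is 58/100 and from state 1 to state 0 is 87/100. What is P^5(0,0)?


Computing P^5 by matrix multiplication.
P = [[0.4200, 0.5800], [0.8700, 0.1300]]
After raising P to the power 5:
P^5(0,0) = 0.5926

0.5926


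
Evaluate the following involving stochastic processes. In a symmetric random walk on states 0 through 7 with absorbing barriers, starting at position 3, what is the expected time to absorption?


For symmetric RW on 0,...,N with absorbing barriers, E(i) = i*(N-i)
E(3) = 3 * 4 = 12

12


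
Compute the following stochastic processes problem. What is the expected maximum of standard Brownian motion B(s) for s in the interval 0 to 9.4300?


E(max B(s)) = sqrt(2t/pi)
= sqrt(2*9.4300/pi)
= sqrt(6.0033)
= 2.4502

2.4502


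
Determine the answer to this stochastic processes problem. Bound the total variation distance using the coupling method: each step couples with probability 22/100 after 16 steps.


TV distance bound <= (1-delta)^n
= (1 - 0.2200)^16
= 0.7800^16
= 0.0188

0.0188


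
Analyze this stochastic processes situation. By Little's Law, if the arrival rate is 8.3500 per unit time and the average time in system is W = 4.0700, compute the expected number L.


Little's Law: L = lambda * W
= 8.3500 * 4.0700
= 33.9845

33.9845


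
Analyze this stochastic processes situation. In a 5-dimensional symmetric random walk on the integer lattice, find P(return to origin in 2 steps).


P(return in 2 steps) = P(reverse first step) = 1/(2d)
= 1/10
= 0.1000

0.1000


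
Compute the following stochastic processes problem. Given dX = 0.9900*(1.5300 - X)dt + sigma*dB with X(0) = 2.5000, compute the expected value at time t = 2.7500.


E[X(t)] = mu + (X(0) - mu)*exp(-theta*t)
= 1.5300 + (2.5000 - 1.5300)*exp(-0.9900*2.7500)
= 1.5300 + 0.9700 * 0.0657
= 1.5937

1.5937


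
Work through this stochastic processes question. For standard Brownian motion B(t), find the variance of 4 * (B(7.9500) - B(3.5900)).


Var(alpha*(B(t)-B(s))) = alpha^2 * (t-s)
= 4^2 * (7.9500 - 3.5900)
= 16 * 4.3600
= 69.7600

69.7600


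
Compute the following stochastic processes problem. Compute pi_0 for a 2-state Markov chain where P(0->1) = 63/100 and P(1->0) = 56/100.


Stationary distribution: pi_0 = p10/(p01+p10), pi_1 = p01/(p01+p10)
p01 = 0.6300, p10 = 0.5600
pi_0 = 0.4706

0.4706


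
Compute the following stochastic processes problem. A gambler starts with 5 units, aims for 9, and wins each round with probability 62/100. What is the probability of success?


Gambler's ruin formula:
r = q/p = 0.3800/0.6200 = 0.6129
P(win) = (1 - r^i)/(1 - r^N)
= (1 - 0.6129^5)/(1 - 0.6129^9)
= 0.9248

0.9248


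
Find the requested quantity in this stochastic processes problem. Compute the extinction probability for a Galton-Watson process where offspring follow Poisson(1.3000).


Since mu = 1.3000 > 1, extinction prob q < 1.
Solve s = exp(mu*(s-1)) iteratively.
q = 0.5770

0.5770


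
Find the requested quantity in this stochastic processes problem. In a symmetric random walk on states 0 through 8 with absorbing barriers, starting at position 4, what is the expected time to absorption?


For symmetric RW on 0,...,N with absorbing barriers, E(i) = i*(N-i)
E(4) = 4 * 4 = 16

16


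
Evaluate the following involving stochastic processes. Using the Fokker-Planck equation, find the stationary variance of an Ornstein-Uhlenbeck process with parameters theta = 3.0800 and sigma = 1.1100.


Stationary variance = sigma^2 / (2*theta)
= 1.1100^2 / (2*3.0800)
= 1.2321 / 6.1600
= 0.2000

0.2000


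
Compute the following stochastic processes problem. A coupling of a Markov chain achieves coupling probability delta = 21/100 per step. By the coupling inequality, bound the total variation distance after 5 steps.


TV distance bound <= (1-delta)^n
= (1 - 0.2100)^5
= 0.7900^5
= 0.3077

0.3077


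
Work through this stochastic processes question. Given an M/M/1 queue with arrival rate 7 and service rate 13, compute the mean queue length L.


rho = 7/13 = 0.5385
L = rho/(1-rho)
= 0.5385/0.4615
= 1.1667

1.1667


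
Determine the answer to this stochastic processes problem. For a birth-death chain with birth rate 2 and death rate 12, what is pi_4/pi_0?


For birth-death process, pi_n/pi_0 = (lambda/mu)^n
= (2/12)^4
= 7.7160e-04

7.7160e-04


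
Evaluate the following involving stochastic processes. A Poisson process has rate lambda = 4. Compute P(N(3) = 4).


P(N(t)=k) = (lambda*t)^k * exp(-lambda*t) / k!
lambda*t = 12
= 12^4 * exp(-12) / 4!
= 20736 * 6.1442e-06 / 24
= 0.0053

0.0053


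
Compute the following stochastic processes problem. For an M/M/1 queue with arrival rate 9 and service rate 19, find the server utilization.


rho = lambda/mu
= 9/19
= 0.4737

0.4737


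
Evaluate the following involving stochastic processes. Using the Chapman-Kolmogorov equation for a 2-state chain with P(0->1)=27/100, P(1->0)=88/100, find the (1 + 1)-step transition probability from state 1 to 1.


P^2 = P^1 * P^1
Computing via matrix multiplication of the transition matrix.
Entry (1,1) of P^2 = 0.2520

0.2520


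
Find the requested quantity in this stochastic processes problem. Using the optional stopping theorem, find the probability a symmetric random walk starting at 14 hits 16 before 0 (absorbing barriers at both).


By optional stopping theorem: E(M at tau) = M(0) = 14
P(hit 16)*16 + P(hit 0)*0 = 14
P(hit 16) = (14 - 0)/(16 - 0) = 7/8 = 0.8750

0.8750


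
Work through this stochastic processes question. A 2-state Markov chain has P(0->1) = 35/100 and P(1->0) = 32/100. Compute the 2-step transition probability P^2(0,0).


Computing P^2 by matrix multiplication.
P = [[0.6500, 0.3500], [0.3200, 0.6800]]
After raising P to the power 2:
P^2(0,0) = 0.5345

0.5345


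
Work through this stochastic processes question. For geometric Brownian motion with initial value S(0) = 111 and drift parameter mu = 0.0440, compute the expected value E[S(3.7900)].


E[S(t)] = S(0) * exp(mu * t)
= 111 * exp(0.0440 * 3.7900)
= 111 * 1.1815
= 131.1432

131.1432


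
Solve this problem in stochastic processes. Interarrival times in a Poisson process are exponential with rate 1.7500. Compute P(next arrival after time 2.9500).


P(X > t) = exp(-lambda * t)
= exp(-1.7500 * 2.9500)
= exp(-5.1625) = 0.0057

0.0057


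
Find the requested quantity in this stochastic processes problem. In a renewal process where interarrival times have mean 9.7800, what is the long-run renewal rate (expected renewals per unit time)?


Long-run renewal rate = 1/E(X)
= 1/9.7800
= 0.1022

0.1022


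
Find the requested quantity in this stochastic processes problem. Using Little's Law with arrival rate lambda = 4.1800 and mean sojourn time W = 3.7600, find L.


Little's Law: L = lambda * W
= 4.1800 * 3.7600
= 15.7168

15.7168


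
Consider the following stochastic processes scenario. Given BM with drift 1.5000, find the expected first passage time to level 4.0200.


Expected first passage time = a/mu
= 4.0200/1.5000
= 2.6800

2.6800


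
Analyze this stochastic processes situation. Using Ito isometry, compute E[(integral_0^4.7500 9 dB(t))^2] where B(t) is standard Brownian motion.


By Ito isometry: E[(int f dB)^2] = int f^2 dt
= 9^2 * 4.7500
= 81 * 4.7500 = 384.7500

384.7500


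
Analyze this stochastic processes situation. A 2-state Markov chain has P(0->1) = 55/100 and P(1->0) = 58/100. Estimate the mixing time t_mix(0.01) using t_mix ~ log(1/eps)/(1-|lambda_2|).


lambda_2 = |1 - p01 - p10| = |1 - 0.5500 - 0.5800| = 0.1300
t_mix ~ log(1/eps)/(1 - |lambda_2|)
= log(100)/(1 - 0.1300) = 4.6052/0.8700
= 5.2933

5.2933


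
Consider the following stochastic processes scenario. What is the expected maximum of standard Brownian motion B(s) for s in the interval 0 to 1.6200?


E(max B(s)) = sqrt(2t/pi)
= sqrt(2*1.6200/pi)
= sqrt(1.0313)
= 1.0155

1.0155


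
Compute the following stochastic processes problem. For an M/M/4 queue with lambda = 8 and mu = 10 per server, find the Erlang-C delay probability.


a = lambda/mu = 0.8000
rho = a/c = 0.2000
Erlang-C formula applied:
C(c,a) = 0.0096

0.0096


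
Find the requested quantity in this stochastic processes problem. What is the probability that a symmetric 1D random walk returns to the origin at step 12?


P(S(12) = 0) = C(12,6) / 4^6
= 924 / 4096
= 0.2256

0.2256


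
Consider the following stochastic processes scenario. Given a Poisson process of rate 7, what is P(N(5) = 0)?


P(N(t)=k) = (lambda*t)^k * exp(-lambda*t) / k!
lambda*t = 35
= 35^0 * exp(-35) / 0!
= 1 * 6.3051e-16 / 1
= 6.3051e-16

6.3051e-16


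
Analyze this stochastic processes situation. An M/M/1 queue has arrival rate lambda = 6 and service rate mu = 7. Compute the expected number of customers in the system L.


rho = 6/7 = 0.8571
L = rho/(1-rho)
= 0.8571/0.1429
= 6.0000

6.0000


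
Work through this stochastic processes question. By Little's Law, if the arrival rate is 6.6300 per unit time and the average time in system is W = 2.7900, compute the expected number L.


Little's Law: L = lambda * W
= 6.6300 * 2.7900
= 18.4977

18.4977


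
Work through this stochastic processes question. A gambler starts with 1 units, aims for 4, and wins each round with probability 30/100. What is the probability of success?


Gambler's ruin formula:
r = q/p = 0.7000/0.3000 = 2.3333
P(win) = (1 - r^i)/(1 - r^N)
= (1 - 2.3333^1)/(1 - 2.3333^4)
= 0.0466

0.0466


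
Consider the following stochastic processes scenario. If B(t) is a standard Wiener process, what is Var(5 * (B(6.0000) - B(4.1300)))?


Var(alpha*(B(t)-B(s))) = alpha^2 * (t-s)
= 5^2 * (6.0000 - 4.1300)
= 25 * 1.8700
= 46.7500

46.7500


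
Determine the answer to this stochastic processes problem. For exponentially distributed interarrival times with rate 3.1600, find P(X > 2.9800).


P(X > t) = exp(-lambda * t)
= exp(-3.1600 * 2.9800)
= exp(-9.4168) = 8.1346e-05

8.1346e-05


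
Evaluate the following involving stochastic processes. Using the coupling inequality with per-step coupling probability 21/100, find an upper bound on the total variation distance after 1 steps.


TV distance bound <= (1-delta)^n
= (1 - 0.2100)^1
= 0.7900^1
= 0.7900

0.7900


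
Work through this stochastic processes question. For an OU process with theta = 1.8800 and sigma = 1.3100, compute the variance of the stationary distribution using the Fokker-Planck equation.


Stationary variance = sigma^2 / (2*theta)
= 1.3100^2 / (2*1.8800)
= 1.7161 / 3.7600
= 0.4564

0.4564


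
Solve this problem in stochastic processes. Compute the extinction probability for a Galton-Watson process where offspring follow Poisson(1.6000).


Since mu = 1.6000 > 1, extinction prob q < 1.
Solve s = exp(mu*(s-1)) iteratively.
q = 0.3580

0.3580


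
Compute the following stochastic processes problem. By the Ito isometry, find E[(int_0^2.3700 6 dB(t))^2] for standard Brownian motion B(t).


By Ito isometry: E[(int f dB)^2] = int f^2 dt
= 6^2 * 2.3700
= 36 * 2.3700 = 85.3200

85.3200


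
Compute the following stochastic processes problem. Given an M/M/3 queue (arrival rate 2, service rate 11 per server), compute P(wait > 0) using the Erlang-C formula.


a = lambda/mu = 0.1818
rho = a/c = 0.0606
Erlang-C formula applied:
C(c,a) = 8.8909e-04

8.8909e-04


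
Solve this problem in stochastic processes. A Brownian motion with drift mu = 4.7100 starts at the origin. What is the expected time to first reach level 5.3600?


Expected first passage time = a/mu
= 5.3600/4.7100
= 1.1380

1.1380


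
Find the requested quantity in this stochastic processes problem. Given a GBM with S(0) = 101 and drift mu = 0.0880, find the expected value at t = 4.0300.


E[S(t)] = S(0) * exp(mu * t)
= 101 * exp(0.0880 * 4.0300)
= 101 * 1.4257
= 143.9924

143.9924


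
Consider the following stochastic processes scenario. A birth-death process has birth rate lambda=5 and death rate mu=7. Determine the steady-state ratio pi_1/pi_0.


For birth-death process, pi_n/pi_0 = (lambda/mu)^n
= (5/7)^1
= 0.7143

0.7143


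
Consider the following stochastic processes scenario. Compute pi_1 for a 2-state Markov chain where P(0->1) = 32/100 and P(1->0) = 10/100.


Stationary distribution: pi_0 = p10/(p01+p10), pi_1 = p01/(p01+p10)
p01 = 0.3200, p10 = 0.1000
pi_1 = 0.7619

0.7619


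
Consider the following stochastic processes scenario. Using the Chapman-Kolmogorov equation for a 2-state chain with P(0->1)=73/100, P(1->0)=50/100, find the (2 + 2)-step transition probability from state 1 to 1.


P^4 = P^2 * P^2
Computing via matrix multiplication of the transition matrix.
Entry (1,1) of P^4 = 0.5946

0.5946


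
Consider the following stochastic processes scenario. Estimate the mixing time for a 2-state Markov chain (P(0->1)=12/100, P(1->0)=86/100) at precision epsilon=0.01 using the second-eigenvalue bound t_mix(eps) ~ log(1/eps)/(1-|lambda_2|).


lambda_2 = |1 - p01 - p10| = |1 - 0.1200 - 0.8600| = 0.0200
t_mix ~ log(1/eps)/(1 - |lambda_2|)
= log(100)/(1 - 0.0200) = 4.6052/0.9800
= 4.6992

4.6992


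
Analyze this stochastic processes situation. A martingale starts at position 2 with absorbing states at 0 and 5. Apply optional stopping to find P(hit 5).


By optional stopping theorem: E(M at tau) = M(0) = 2
P(hit 5)*5 + P(hit 0)*0 = 2
P(hit 5) = (2 - 0)/(5 - 0) = 2/5 = 0.4000

0.4000


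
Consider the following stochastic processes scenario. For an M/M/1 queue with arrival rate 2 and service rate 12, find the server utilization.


rho = lambda/mu
= 2/12
= 0.1667

0.1667


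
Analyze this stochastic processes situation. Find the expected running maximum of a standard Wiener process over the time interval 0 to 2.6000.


E(max B(s)) = sqrt(2t/pi)
= sqrt(2*2.6000/pi)
= sqrt(1.6552)
= 1.2866

1.2866


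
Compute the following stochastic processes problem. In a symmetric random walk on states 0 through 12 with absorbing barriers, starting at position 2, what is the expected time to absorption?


For symmetric RW on 0,...,N with absorbing barriers, E(i) = i*(N-i)
E(2) = 2 * 10 = 20

20
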